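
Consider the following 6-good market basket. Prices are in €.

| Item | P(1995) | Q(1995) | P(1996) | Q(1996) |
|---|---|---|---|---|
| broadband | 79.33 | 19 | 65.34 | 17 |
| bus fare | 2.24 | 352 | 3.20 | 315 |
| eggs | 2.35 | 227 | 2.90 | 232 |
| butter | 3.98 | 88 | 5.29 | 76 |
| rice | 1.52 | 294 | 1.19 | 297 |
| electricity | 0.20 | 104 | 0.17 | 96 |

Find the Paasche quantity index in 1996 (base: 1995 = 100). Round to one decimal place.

92.3

Paasche quantity index uses current-period prices as weights.
ΣP(1996)·Q(1996) = 65.34×17 + 3.20×315 + 2.90×232 + 5.29×76 + 1.19×297 + 0.17×96 = 1110.78 + 1008 + 672.8 + 402.04 + 353.43 + 16.32 = 3563.37
ΣP(1996)·Q(1995) = 65.34×19 + 3.20×352 + 2.90×227 + 5.29×88 + 1.19×294 + 0.17×104 = 1241.46 + 1126.4 + 658.3 + 465.52 + 349.86 + 17.68 = 3859.22
Index = 3563.37 / 3859.22 × 100 = 92.3339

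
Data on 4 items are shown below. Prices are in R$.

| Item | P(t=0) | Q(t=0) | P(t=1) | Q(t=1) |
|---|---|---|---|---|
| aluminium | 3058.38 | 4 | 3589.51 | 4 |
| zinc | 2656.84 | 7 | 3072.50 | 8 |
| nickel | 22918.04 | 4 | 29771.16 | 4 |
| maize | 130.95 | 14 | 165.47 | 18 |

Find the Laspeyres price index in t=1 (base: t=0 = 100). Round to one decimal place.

126.5

Laspeyres price index uses base-period quantities as weights.
ΣP(t=1)·Q(t=0) = 3589.51×4 + 3072.50×7 + 29771.16×4 + 165.47×14 = 14358.04 + 21507.5 + 119084.64 + 2316.58 = 157266.76
ΣP(t=0)·Q(t=0) = 3058.38×4 + 2656.84×7 + 22918.04×4 + 130.95×14 = 12233.52 + 18597.88 + 91672.16 + 1833.3 = 124336.86
Index = 157266.76 / 124336.86 × 100 = 126.4844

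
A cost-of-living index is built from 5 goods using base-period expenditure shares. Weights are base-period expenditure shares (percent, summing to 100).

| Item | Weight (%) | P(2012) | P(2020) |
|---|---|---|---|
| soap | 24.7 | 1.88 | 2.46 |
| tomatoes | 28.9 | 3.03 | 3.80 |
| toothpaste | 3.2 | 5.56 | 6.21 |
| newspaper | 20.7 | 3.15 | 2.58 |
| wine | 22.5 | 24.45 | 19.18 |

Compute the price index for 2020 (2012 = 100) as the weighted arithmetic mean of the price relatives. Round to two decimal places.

soap: 24.7 × (2.46/1.88) = 24.7 × 1.308511 = 32.3202
tomatoes: 28.9 × (3.80/3.03) = 28.9 × 1.254125 = 36.2442
toothpaste: 3.2 × (6.21/5.56) = 3.2 × 1.116906 = 3.5741
newspaper: 20.7 × (2.58/3.15) = 20.7 × 0.819048 = 16.9543
wine: 22.5 × (19.18/24.45) = 22.5 × 0.784458 = 17.6503
Index = Σ wᵢ·(p₁ᵢ/p₀ᵢ) = 32.3202 + 36.2442 + 3.5741 + 16.9543 + 17.6503 = 106.7431

106.74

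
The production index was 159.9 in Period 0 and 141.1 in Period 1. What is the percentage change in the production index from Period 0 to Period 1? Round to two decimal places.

Change = (141.1 − 159.9) / 159.9 × 100
       = -18.8 / 159.9 × 100 = -11.7573%

-11.76%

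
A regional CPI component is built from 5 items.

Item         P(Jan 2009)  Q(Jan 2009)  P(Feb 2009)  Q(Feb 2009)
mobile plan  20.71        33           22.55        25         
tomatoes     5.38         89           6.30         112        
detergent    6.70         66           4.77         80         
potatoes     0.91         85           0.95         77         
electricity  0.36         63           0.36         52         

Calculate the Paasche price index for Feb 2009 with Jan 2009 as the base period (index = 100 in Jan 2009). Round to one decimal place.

Paasche price index uses current-period quantities as weights.
ΣP(Feb 2009)·Q(Feb 2009) = 22.55×25 + 6.30×112 + 4.77×80 + 0.95×77 + 0.36×52 = 563.75 + 705.6 + 381.6 + 73.15 + 18.72 = 1742.82
ΣP(Jan 2009)·Q(Feb 2009) = 20.71×25 + 5.38×112 + 6.70×80 + 0.91×77 + 0.36×52 = 517.75 + 602.56 + 536 + 70.07 + 18.72 = 1745.1
Index = 1742.82 / 1745.1 × 100 = 99.8693

99.9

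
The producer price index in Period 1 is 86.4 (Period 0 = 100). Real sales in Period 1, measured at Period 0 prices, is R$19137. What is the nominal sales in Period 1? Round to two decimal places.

Nominal = Real × (Index/100) = 19137 × (86.4/100)
        = 19137 × 0.864 = 16534.3680

16534.37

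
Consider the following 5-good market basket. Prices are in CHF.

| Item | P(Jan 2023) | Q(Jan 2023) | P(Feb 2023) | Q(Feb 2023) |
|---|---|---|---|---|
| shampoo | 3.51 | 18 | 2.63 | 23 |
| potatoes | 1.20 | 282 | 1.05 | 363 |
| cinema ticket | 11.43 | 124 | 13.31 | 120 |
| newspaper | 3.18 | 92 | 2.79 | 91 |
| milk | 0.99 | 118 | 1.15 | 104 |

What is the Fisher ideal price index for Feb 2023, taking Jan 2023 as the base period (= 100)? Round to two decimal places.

Laspeyres component (base-period weights):
ΣP(Feb 2023)Q(Jan 2023) = 2.63×18 + 1.05×282 + 13.31×124 + 2.79×92 + 1.15×118 = 47.34 + 296.1 + 1650.44 + 256.68 + 135.7 = 2386.26
ΣP(Jan 2023)Q(Jan 2023) = 3.51×18 + 1.20×282 + 11.43×124 + 3.18×92 + 0.99×118 = 63.18 + 338.4 + 1417.32 + 292.56 + 116.82 = 2228.28
L = 2386.26 / 2228.28 × 100 = 107.0898
Paasche component (current-period weights):
ΣP(Feb 2023)Q(Feb 2023) = 2.63×23 + 1.05×363 + 13.31×120 + 2.79×91 + 1.15×104 = 60.49 + 381.15 + 1597.2 + 253.89 + 119.6 = 2412.33
ΣP(Jan 2023)Q(Feb 2023) = 3.51×23 + 1.20×363 + 11.43×120 + 3.18×91 + 0.99×104 = 80.73 + 435.6 + 1371.6 + 289.38 + 102.96 = 2280.27
P = 2412.33 / 2280.27 × 100 = 105.7914
Fisher = √(L × P) = √(107.0898 × 105.7914) = 106.4386

106.44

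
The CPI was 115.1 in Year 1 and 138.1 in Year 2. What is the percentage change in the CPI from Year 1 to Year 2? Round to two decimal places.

Change = (138.1 − 115.1) / 115.1 × 100
       = 23.0 / 115.1 × 100 = 19.9826%

19.98%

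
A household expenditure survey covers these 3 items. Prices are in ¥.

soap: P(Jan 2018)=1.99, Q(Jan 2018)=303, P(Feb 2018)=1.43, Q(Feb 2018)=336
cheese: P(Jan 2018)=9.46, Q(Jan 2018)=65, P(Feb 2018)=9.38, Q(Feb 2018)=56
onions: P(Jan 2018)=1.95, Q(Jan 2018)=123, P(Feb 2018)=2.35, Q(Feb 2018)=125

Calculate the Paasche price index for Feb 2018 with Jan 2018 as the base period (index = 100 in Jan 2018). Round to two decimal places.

90.11

Paasche price index uses current-period quantities as weights.
ΣP(Feb 2018)·Q(Feb 2018) = 1.43×336 + 9.38×56 + 2.35×125 = 480.48 + 525.28 + 293.75 = 1299.51
ΣP(Jan 2018)·Q(Feb 2018) = 1.99×336 + 9.46×56 + 1.95×125 = 668.64 + 529.76 + 243.75 = 1442.15
Index = 1299.51 / 1442.15 × 100 = 90.1092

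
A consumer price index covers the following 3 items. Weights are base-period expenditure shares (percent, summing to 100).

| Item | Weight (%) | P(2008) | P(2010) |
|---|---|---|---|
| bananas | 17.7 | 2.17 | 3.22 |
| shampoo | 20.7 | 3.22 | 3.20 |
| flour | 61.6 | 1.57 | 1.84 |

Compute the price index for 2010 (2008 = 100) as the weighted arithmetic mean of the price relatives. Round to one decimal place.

bananas: 17.7 × (3.22/2.17) = 17.7 × 1.483871 = 26.2645
shampoo: 20.7 × (3.20/3.22) = 20.7 × 0.993789 = 20.5714
flour: 61.6 × (1.84/1.57) = 61.6 × 1.171975 = 72.1936
Index = Σ wᵢ·(p₁ᵢ/p₀ᵢ) = 26.2645 + 20.5714 + 72.1936 = 119.0296

119.0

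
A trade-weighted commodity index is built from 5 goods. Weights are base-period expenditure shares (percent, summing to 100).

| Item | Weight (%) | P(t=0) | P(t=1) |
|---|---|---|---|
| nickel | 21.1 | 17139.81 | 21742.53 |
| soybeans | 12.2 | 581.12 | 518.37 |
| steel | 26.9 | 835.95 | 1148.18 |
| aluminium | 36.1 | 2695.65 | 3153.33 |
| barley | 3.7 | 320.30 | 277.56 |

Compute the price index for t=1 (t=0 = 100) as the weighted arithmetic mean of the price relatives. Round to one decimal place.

nickel: 21.1 × (21742.53/17139.81) = 21.1 × 1.268540 = 26.7662
soybeans: 12.2 × (518.37/581.12) = 12.2 × 0.892019 = 10.8826
steel: 26.9 × (1148.18/835.95) = 26.9 × 1.373503 = 36.9472
aluminium: 36.1 × (3153.33/2695.65) = 36.1 × 1.169785 = 42.2292
barley: 3.7 × (277.56/320.30) = 3.7 × 0.866563 = 3.2063
Index = Σ wᵢ·(p₁ᵢ/p₀ᵢ) = 26.7662 + 10.8826 + 36.9472 + 42.2292 + 3.2063 = 120.0316

120.0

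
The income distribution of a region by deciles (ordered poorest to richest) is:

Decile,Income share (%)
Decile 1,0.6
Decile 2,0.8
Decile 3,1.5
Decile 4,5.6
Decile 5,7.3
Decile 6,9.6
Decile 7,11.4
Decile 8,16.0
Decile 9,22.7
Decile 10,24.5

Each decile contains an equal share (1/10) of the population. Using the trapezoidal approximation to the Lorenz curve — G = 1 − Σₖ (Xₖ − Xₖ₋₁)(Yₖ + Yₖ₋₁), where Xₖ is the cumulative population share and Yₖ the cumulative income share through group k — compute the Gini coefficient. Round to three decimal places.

Cumulative income shares Yₖ: 0.0060, 0.0140, 0.0290, 0.0850, 0.1580, 0.2540, 0.3680, 0.5280, 0.7550, 1.0000
Σ (Xₖ−Xₖ₋₁)(Yₖ+Yₖ₋₁) = (1/10)(0.0060+0.0000) + (1/10)(0.0140+0.0060) + (1/10)(0.0290+0.0140) + (1/10)(0.0850+0.0290) + (1/10)(0.1580+0.0850) + (1/10)(0.2540+0.1580) + (1/10)(0.3680+0.2540) + (1/10)(0.5280+0.3680) + (1/10)(0.7550+0.5280) + (1/10)(1.0000+0.7550)
  = 0.0006 + 0.0020 + 0.0043 + 0.0114 + 0.0243 + 0.0412 + 0.0622 + 0.0896 + 0.1283 + 0.1755 = 0.5394
G = 1 − 0.5394 = 0.4606

0.461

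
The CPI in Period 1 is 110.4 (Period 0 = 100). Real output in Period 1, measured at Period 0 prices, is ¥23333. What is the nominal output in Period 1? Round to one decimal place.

25759.6

Nominal = Real × (Index/100) = 23333 × (110.4/100)
        = 23333 × 1.104 = 25759.6320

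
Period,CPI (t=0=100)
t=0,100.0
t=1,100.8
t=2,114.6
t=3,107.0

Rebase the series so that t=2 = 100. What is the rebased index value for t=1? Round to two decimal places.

Rebased(t=1) = 100.8 / 114.6 × 100 = 87.9581

87.96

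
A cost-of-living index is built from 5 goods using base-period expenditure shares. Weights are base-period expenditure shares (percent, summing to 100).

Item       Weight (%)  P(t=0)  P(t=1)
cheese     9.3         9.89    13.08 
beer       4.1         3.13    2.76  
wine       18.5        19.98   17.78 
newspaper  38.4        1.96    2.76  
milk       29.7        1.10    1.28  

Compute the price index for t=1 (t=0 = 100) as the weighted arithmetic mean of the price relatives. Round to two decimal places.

cheese: 9.3 × (13.08/9.89) = 9.3 × 1.322548 = 12.2997
beer: 4.1 × (2.76/3.13) = 4.1 × 0.881789 = 3.6153
wine: 18.5 × (17.78/19.98) = 18.5 × 0.889890 = 16.4630
newspaper: 38.4 × (2.76/1.96) = 38.4 × 1.408163 = 54.0735
milk: 29.7 × (1.28/1.10) = 29.7 × 1.163636 = 34.5600
Index = Σ wᵢ·(p₁ᵢ/p₀ᵢ) = 12.2997 + 3.6153 + 16.4630 + 54.0735 + 34.5600 = 121.0115

121.01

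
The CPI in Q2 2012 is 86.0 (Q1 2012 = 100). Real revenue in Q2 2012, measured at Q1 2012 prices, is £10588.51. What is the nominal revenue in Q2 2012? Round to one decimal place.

9106.1

Nominal = Real × (Index/100) = 10588.51 × (86.0/100)
        = 10588.51 × 0.860 = 9106.1186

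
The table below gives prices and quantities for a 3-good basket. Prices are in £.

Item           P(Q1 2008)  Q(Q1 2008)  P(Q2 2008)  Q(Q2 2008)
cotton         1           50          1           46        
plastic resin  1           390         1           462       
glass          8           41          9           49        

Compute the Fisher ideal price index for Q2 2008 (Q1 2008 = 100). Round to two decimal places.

Laspeyres component (base-period weights):
ΣP(Q2 2008)Q(Q1 2008) = 1×50 + 1×390 + 9×41 = 50 + 390 + 369 = 809
ΣP(Q1 2008)Q(Q1 2008) = 1×50 + 1×390 + 8×41 = 50 + 390 + 328 = 768
L = 809 / 768 × 100 = 105.3385
Paasche component (current-period weights):
ΣP(Q2 2008)Q(Q2 2008) = 1×46 + 1×462 + 9×49 = 46 + 462 + 441 = 949
ΣP(Q1 2008)Q(Q2 2008) = 1×46 + 1×462 + 8×49 = 46 + 462 + 392 = 900
P = 949 / 900 × 100 = 105.4444
Fisher = √(L × P) = √(105.3385 × 105.4444) = 105.3915

105.39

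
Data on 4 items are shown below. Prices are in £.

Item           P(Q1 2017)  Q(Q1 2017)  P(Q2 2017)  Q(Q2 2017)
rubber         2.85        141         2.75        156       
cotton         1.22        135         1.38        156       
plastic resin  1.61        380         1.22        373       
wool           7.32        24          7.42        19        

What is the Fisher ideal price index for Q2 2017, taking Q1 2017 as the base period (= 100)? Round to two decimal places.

Laspeyres component (base-period weights):
ΣP(Q2 2017)Q(Q1 2017) = 2.75×141 + 1.38×135 + 1.22×380 + 7.42×24 = 387.75 + 186.3 + 463.6 + 178.08 = 1215.73
ΣP(Q1 2017)Q(Q1 2017) = 2.85×141 + 1.22×135 + 1.61×380 + 7.32×24 = 401.85 + 164.7 + 611.8 + 175.68 = 1354.03
L = 1215.73 / 1354.03 × 100 = 89.7860
Paasche component (current-period weights):
ΣP(Q2 2017)Q(Q2 2017) = 2.75×156 + 1.38×156 + 1.22×373 + 7.42×19 = 429 + 215.28 + 455.06 + 140.98 = 1240.32
ΣP(Q1 2017)Q(Q2 2017) = 2.85×156 + 1.22×156 + 1.61×373 + 7.32×19 = 444.6 + 190.32 + 600.53 + 139.08 = 1374.53
P = 1240.32 / 1374.53 × 100 = 90.2359
Fisher = √(L × P) = √(89.7860 × 90.2359) = 90.0107

90.01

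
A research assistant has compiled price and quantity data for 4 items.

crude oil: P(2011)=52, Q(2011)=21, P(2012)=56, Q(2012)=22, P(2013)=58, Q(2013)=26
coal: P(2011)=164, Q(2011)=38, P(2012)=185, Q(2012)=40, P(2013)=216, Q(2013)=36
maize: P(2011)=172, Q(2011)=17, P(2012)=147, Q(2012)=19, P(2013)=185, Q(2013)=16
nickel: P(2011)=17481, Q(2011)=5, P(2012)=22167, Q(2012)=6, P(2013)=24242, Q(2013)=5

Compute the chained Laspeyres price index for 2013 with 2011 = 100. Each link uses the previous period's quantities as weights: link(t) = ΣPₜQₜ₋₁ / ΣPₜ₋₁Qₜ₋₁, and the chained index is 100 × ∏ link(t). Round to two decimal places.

136.92

Link 2011→2012:
ΣP(2012)Q(2011) = 56×21 + 185×38 + 147×17 + 22167×5 = 1176 + 7030 + 2499 + 110835 = 121540
ΣP(2011)Q(2011) = 52×21 + 164×38 + 172×17 + 17481×5 = 1092 + 6232 + 2924 + 87405 = 97653
link = 121540/97653 = 1.244611
Link 2012→2013:
ΣP(2013)Q(2012) = 58×22 + 216×40 + 185×19 + 24242×6 = 1276 + 8640 + 3515 + 145452 = 158883
ΣP(2012)Q(2012) = 56×22 + 185×40 + 147×19 + 22167×6 = 1232 + 7400 + 2793 + 133002 = 144427
link = 158883/144427 = 1.100092
Chained index = 100 × 1.244611 × 1.100092 = 136.9187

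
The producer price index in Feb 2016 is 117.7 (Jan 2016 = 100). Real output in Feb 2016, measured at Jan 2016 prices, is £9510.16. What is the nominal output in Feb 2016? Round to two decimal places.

11193.46

Nominal = Real × (Index/100) = 9510.16 × (117.7/100)
        = 9510.16 × 1.177 = 11193.4583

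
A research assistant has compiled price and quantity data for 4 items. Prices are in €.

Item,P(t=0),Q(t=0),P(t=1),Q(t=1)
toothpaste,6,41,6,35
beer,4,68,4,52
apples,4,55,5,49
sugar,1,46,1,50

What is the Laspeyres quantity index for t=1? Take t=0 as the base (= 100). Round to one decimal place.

Laspeyres quantity index uses base-period prices as weights.
ΣP(t=0)·Q(t=1) = 6×35 + 4×52 + 4×49 + 1×50 = 210 + 208 + 196 + 50 = 664
ΣP(t=0)·Q(t=0) = 6×41 + 4×68 + 4×55 + 1×46 = 246 + 272 + 220 + 46 = 784
Index = 664 / 784 × 100 = 84.6939

84.7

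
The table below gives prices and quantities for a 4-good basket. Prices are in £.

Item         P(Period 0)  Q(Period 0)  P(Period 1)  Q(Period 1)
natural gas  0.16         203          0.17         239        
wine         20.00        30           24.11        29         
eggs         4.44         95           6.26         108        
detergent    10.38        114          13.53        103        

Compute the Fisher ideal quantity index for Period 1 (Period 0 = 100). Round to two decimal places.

Laspeyres component (base-period weights):
ΣP(Period 0)Q(Period 1) = 0.16×239 + 20.00×29 + 4.44×108 + 10.38×103 = 38.24 + 580 + 479.52 + 1069.14 = 2166.9
ΣP(Period 0)Q(Period 0) = 0.16×203 + 20.00×30 + 4.44×95 + 10.38×114 = 32.48 + 600 + 421.8 + 1183.32 = 2237.6
L = 2166.9 / 2237.6 × 100 = 96.8404
Paasche component (current-period weights):
ΣP(Period 1)Q(Period 1) = 0.17×239 + 24.11×29 + 6.26×108 + 13.53×103 = 40.63 + 699.19 + 676.08 + 1393.59 = 2809.49
ΣP(Period 1)Q(Period 0) = 0.17×203 + 24.11×30 + 6.26×95 + 13.53×114 = 34.51 + 723.3 + 594.7 + 1542.42 = 2894.93
P = 2809.49 / 2894.93 × 100 = 97.0486
Fisher = √(L × P) = √(96.8404 × 97.0486) = 96.9444

96.94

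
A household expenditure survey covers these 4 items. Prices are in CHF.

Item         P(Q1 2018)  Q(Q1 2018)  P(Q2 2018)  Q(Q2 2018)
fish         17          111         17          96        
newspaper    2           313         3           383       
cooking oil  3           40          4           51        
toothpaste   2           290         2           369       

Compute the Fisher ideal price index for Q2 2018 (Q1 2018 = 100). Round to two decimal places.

Laspeyres component (base-period weights):
ΣP(Q2 2018)Q(Q1 2018) = 17×111 + 3×313 + 4×40 + 2×290 = 1887 + 939 + 160 + 580 = 3566
ΣP(Q1 2018)Q(Q1 2018) = 17×111 + 2×313 + 3×40 + 2×290 = 1887 + 626 + 120 + 580 = 3213
L = 3566 / 3213 × 100 = 110.9866
Paasche component (current-period weights):
ΣP(Q2 2018)Q(Q2 2018) = 17×96 + 3×383 + 4×51 + 2×369 = 1632 + 1149 + 204 + 738 = 3723
ΣP(Q1 2018)Q(Q2 2018) = 17×96 + 2×383 + 3×51 + 2×369 = 1632 + 766 + 153 + 738 = 3289
P = 3723 / 3289 × 100 = 113.1955
Fisher = √(L × P) = √(110.9866 × 113.1955) = 112.0856

112.09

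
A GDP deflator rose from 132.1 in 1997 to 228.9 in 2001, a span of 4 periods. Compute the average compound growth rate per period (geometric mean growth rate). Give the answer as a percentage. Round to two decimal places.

Growth factor = (228.9/132.1)^(1/4) = (1.732778)^(1/4) = 1.147323
Growth rate = 1.147323 − 1 = 0.147323 = 14.7323%

14.73%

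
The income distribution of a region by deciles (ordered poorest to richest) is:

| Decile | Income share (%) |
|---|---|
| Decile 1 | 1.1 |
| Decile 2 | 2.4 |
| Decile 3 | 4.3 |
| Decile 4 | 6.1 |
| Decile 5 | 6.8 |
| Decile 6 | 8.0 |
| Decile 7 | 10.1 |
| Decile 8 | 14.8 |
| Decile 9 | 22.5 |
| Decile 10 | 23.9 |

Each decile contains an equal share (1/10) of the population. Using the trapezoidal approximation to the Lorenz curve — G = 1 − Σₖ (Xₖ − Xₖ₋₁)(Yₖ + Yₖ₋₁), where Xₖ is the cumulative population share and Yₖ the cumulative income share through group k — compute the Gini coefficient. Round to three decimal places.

Cumulative income shares Yₖ: 0.0110, 0.0350, 0.0780, 0.1390, 0.2070, 0.2870, 0.3880, 0.5360, 0.7610, 1.0000
Σ (Xₖ−Xₖ₋₁)(Yₖ+Yₖ₋₁) = (1/10)(0.0110+0.0000) + (1/10)(0.0350+0.0110) + (1/10)(0.0780+0.0350) + (1/10)(0.1390+0.0780) + (1/10)(0.2070+0.1390) + (1/10)(0.2870+0.2070) + (1/10)(0.3880+0.2870) + (1/10)(0.5360+0.3880) + (1/10)(0.7610+0.5360) + (1/10)(1.0000+0.7610)
  = 0.0011 + 0.0046 + 0.0113 + 0.0217 + 0.0346 + 0.0494 + 0.0675 + 0.0924 + 0.1297 + 0.1761 = 0.5884
G = 1 − 0.5884 = 0.4116

0.412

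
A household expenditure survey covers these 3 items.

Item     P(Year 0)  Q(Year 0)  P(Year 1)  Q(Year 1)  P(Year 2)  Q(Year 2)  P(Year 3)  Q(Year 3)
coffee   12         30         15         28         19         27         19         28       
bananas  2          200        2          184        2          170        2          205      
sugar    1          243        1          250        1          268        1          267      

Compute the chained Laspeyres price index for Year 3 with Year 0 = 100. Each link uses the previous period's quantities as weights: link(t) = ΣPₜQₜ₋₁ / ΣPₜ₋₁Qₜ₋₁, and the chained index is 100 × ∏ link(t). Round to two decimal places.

120.73

Link Year 0→Year 1:
ΣP(Year 1)Q(Year 0) = 15×30 + 2×200 + 1×243 = 450 + 400 + 243 = 1093
ΣP(Year 0)Q(Year 0) = 12×30 + 2×200 + 1×243 = 360 + 400 + 243 = 1003
link = 1093/1003 = 1.089731
Link Year 1→Year 2:
ΣP(Year 2)Q(Year 1) = 19×28 + 2×184 + 1×250 = 532 + 368 + 250 = 1150
ΣP(Year 1)Q(Year 1) = 15×28 + 2×184 + 1×250 = 420 + 368 + 250 = 1038
link = 1150/1038 = 1.107900
Link Year 2→Year 3:
ΣP(Year 3)Q(Year 2) = 19×27 + 2×170 + 1×268 = 513 + 340 + 268 = 1121
ΣP(Year 2)Q(Year 2) = 19×27 + 2×170 + 1×268 = 513 + 340 + 268 = 1121
link = 1121/1121 = 1.000000
Chained index = 100 × 1.089731 × 1.107900 × 1.000000 = 120.7313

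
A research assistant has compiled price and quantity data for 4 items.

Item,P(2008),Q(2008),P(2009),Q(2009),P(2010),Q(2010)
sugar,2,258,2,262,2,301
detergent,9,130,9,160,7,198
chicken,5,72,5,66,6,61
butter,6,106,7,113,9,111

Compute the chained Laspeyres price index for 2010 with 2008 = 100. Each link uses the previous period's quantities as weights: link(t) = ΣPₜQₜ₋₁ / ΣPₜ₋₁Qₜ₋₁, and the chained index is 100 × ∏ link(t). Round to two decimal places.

Link 2008→2009:
ΣP(2009)Q(2008) = 2×258 + 9×130 + 5×72 + 7×106 = 516 + 1170 + 360 + 742 = 2788
ΣP(2008)Q(2008) = 2×258 + 9×130 + 5×72 + 6×106 = 516 + 1170 + 360 + 636 = 2682
link = 2788/2682 = 1.039523
Link 2009→2010:
ΣP(2010)Q(2009) = 2×262 + 7×160 + 6×66 + 9×113 = 524 + 1120 + 396 + 1017 = 3057
ΣP(2009)Q(2009) = 2×262 + 9×160 + 5×66 + 7×113 = 524 + 1440 + 330 + 791 = 3085
link = 3057/3085 = 0.990924
Chained index = 100 × 1.039523 × 0.990924 = 103.0088

103.01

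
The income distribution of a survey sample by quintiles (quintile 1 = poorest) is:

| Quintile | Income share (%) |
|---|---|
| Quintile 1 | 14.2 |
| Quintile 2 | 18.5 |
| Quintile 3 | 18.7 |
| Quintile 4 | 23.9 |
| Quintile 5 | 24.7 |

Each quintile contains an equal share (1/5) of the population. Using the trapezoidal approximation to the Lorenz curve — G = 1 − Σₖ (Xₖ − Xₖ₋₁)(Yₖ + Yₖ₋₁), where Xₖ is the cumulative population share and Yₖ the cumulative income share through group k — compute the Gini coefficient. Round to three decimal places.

0.106

Cumulative income shares Yₖ: 0.1420, 0.3270, 0.5140, 0.7530, 1.0000
Σ (Xₖ−Xₖ₋₁)(Yₖ+Yₖ₋₁) = (1/5)(0.1420+0.0000) + (1/5)(0.3270+0.1420) + (1/5)(0.5140+0.3270) + (1/5)(0.7530+0.5140) + (1/5)(1.0000+0.7530)
  = 0.0284 + 0.0938 + 0.1682 + 0.2534 + 0.3506 = 0.8944
G = 1 − 0.8944 = 0.1056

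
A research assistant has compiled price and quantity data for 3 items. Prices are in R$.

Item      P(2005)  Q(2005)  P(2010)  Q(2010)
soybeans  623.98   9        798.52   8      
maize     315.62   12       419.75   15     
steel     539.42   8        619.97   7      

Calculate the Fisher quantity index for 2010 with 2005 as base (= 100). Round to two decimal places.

Laspeyres component (base-period weights):
ΣP(2005)Q(2010) = 623.98×8 + 315.62×15 + 539.42×7 = 4991.84 + 4734.3 + 3775.94 = 13502.08
ΣP(2005)Q(2005) = 623.98×9 + 315.62×12 + 539.42×8 = 5615.82 + 3787.44 + 4315.36 = 13718.62
L = 13502.08 / 13718.62 × 100 = 98.4216
Paasche component (current-period weights):
ΣP(2010)Q(2010) = 798.52×8 + 419.75×15 + 619.97×7 = 6388.16 + 6296.25 + 4339.79 = 17024.2
ΣP(2010)Q(2005) = 798.52×9 + 419.75×12 + 619.97×8 = 7186.68 + 5037 + 4959.76 = 17183.44
P = 17024.2 / 17183.44 × 100 = 99.0733
Fisher = √(L × P) = √(98.4216 × 99.0733) = 98.7469

98.75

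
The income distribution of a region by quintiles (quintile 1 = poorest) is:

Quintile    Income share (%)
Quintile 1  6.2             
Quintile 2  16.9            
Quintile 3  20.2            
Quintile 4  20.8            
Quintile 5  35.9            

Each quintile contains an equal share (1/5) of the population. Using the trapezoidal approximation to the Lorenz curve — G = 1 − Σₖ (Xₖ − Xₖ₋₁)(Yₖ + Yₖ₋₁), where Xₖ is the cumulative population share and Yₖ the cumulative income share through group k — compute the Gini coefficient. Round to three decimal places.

0.253

Cumulative income shares Yₖ: 0.0620, 0.2310, 0.4330, 0.6410, 1.0000
Σ (Xₖ−Xₖ₋₁)(Yₖ+Yₖ₋₁) = (1/5)(0.0620+0.0000) + (1/5)(0.2310+0.0620) + (1/5)(0.4330+0.2310) + (1/5)(0.6410+0.4330) + (1/5)(1.0000+0.6410)
  = 0.0124 + 0.0586 + 0.1328 + 0.2148 + 0.3282 = 0.7468
G = 1 − 0.7468 = 0.2532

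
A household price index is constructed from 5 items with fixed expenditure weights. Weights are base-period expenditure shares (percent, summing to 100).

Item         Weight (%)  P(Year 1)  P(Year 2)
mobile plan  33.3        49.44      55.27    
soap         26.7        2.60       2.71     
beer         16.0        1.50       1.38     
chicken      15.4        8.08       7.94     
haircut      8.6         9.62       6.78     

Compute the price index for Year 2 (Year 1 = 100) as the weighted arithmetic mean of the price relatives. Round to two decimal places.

mobile plan: 33.3 × (55.27/49.44) = 33.3 × 1.117921 = 37.2268
soap: 26.7 × (2.71/2.60) = 26.7 × 1.042308 = 27.8296
beer: 16.0 × (1.38/1.50) = 16.0 × 0.920000 = 14.7200
chicken: 15.4 × (7.94/8.08) = 15.4 × 0.982673 = 15.1332
haircut: 8.6 × (6.78/9.62) = 8.6 × 0.704782 = 6.0611
Index = Σ wᵢ·(p₁ᵢ/p₀ᵢ) = 37.2268 + 27.8296 + 14.7200 + 15.1332 + 6.0611 = 100.9707

100.97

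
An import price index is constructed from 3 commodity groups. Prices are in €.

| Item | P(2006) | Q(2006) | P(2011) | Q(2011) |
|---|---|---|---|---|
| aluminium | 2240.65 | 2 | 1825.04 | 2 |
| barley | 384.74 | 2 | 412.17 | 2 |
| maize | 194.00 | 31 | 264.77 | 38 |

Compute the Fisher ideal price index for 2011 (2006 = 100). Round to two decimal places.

113.86

Laspeyres component (base-period weights):
ΣP(2011)Q(2006) = 1825.04×2 + 412.17×2 + 264.77×31 = 3650.08 + 824.34 + 8207.87 = 12682.29
ΣP(2006)Q(2006) = 2240.65×2 + 384.74×2 + 194.00×31 = 4481.3 + 769.48 + 6014 = 11264.78
L = 12682.29 / 11264.78 × 100 = 112.5836
Paasche component (current-period weights):
ΣP(2011)Q(2011) = 1825.04×2 + 412.17×2 + 264.77×38 = 3650.08 + 824.34 + 10061.26 = 14535.68
ΣP(2006)Q(2011) = 2240.65×2 + 384.74×2 + 194.00×38 = 4481.3 + 769.48 + 7372 = 12622.78
P = 14535.68 / 12622.78 × 100 = 115.1543
Fisher = √(L × P) = √(112.5836 × 115.1543) = 113.8617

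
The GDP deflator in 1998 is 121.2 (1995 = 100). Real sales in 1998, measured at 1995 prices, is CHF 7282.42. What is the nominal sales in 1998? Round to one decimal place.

Nominal = Real × (Index/100) = 7282.42 × (121.2/100)
        = 7282.42 × 1.212 = 8826.2930

8826.3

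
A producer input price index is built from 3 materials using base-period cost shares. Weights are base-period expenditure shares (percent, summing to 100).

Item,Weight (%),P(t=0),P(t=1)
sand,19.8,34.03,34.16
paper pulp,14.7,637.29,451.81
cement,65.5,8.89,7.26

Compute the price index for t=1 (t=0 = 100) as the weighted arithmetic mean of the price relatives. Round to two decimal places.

83.79

sand: 19.8 × (34.16/34.03) = 19.8 × 1.003820 = 19.8756
paper pulp: 14.7 × (451.81/637.29) = 14.7 × 0.708955 = 10.4216
cement: 65.5 × (7.26/8.89) = 65.5 × 0.816648 = 53.4904
Index = Σ wᵢ·(p₁ᵢ/p₀ᵢ) = 19.8756 + 10.4216 + 53.4904 = 83.7877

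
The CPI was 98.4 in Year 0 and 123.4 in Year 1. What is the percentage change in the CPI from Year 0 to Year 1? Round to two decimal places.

25.41%

Change = (123.4 − 98.4) / 98.4 × 100
       = 25.0 / 98.4 × 100 = 25.4065%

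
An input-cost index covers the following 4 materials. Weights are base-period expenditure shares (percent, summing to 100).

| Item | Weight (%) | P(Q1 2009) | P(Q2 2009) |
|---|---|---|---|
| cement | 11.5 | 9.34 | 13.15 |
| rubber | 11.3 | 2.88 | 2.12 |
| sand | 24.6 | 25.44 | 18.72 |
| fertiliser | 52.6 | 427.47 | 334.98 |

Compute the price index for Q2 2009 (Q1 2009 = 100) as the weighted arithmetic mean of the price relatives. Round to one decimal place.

cement: 11.5 × (13.15/9.34) = 11.5 × 1.407923 = 16.1911
rubber: 11.3 × (2.12/2.88) = 11.3 × 0.736111 = 8.3181
sand: 24.6 × (18.72/25.44) = 24.6 × 0.735849 = 18.1019
fertiliser: 52.6 × (334.98/427.47) = 52.6 × 0.783634 = 41.2191
Index = Σ wᵢ·(p₁ᵢ/p₀ᵢ) = 16.1911 + 8.3181 + 18.1019 + 41.2191 = 83.8302

83.8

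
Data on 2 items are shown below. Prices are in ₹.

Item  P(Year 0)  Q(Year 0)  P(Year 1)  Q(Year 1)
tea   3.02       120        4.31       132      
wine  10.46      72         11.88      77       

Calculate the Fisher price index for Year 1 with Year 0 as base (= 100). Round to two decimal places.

Laspeyres component (base-period weights):
ΣP(Year 1)Q(Year 0) = 4.31×120 + 11.88×72 = 517.2 + 855.36 = 1372.56
ΣP(Year 0)Q(Year 0) = 3.02×120 + 10.46×72 = 362.4 + 753.12 = 1115.52
L = 1372.56 / 1115.52 × 100 = 123.0422
Paasche component (current-period weights):
ΣP(Year 1)Q(Year 1) = 4.31×132 + 11.88×77 = 568.92 + 914.76 = 1483.68
ΣP(Year 0)Q(Year 1) = 3.02×132 + 10.46×77 = 398.64 + 805.42 = 1204.06
P = 1483.68 / 1204.06 × 100 = 123.2231
Fisher = √(L × P) = √(123.0422 × 123.2231) = 123.1326

123.13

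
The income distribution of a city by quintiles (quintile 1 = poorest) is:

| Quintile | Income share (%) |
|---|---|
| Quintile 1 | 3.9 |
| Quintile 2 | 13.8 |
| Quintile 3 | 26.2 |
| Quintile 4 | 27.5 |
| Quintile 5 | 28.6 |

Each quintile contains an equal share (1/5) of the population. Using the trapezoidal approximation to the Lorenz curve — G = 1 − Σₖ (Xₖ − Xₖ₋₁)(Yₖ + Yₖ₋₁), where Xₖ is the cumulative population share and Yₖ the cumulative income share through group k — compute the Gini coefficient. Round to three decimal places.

Cumulative income shares Yₖ: 0.0390, 0.1770, 0.4390, 0.7140, 1.0000
Σ (Xₖ−Xₖ₋₁)(Yₖ+Yₖ₋₁) = (1/5)(0.0390+0.0000) + (1/5)(0.1770+0.0390) + (1/5)(0.4390+0.1770) + (1/5)(0.7140+0.4390) + (1/5)(1.0000+0.7140)
  = 0.0078 + 0.0432 + 0.1232 + 0.2306 + 0.3428 = 0.7476
G = 1 − 0.7476 = 0.2524

0.252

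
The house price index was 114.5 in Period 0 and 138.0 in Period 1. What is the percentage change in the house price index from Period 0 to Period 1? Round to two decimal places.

20.52%

Change = (138.0 − 114.5) / 114.5 × 100
       = 23.5 / 114.5 × 100 = 20.5240%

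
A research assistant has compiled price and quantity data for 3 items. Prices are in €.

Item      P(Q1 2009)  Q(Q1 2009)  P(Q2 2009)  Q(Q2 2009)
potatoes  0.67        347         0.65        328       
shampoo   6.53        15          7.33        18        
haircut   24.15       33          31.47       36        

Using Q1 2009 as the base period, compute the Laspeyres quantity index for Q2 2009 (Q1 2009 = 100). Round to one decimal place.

107.0

Laspeyres quantity index uses base-period prices as weights.
ΣP(Q1 2009)·Q(Q2 2009) = 0.67×328 + 6.53×18 + 24.15×36 = 219.76 + 117.54 + 869.4 = 1206.7
ΣP(Q1 2009)·Q(Q1 2009) = 0.67×347 + 6.53×15 + 24.15×33 = 232.49 + 97.95 + 796.95 = 1127.39
Index = 1206.7 / 1127.39 × 100 = 107.0348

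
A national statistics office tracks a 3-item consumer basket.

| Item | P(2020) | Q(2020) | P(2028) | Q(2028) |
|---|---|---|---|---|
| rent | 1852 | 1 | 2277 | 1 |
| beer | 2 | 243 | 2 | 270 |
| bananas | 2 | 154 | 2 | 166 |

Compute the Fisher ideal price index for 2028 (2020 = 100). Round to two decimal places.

115.83

Laspeyres component (base-period weights):
ΣP(2028)Q(2020) = 2277×1 + 2×243 + 2×154 = 2277 + 486 + 308 = 3071
ΣP(2020)Q(2020) = 1852×1 + 2×243 + 2×154 = 1852 + 486 + 308 = 2646
L = 3071 / 2646 × 100 = 116.0620
Paasche component (current-period weights):
ΣP(2028)Q(2028) = 2277×1 + 2×270 + 2×166 = 2277 + 540 + 332 = 3149
ΣP(2020)Q(2028) = 1852×1 + 2×270 + 2×166 = 1852 + 540 + 332 = 2724
P = 3149 / 2724 × 100 = 115.6021
Fisher = √(L × P) = √(116.0620 × 115.6021) = 115.8318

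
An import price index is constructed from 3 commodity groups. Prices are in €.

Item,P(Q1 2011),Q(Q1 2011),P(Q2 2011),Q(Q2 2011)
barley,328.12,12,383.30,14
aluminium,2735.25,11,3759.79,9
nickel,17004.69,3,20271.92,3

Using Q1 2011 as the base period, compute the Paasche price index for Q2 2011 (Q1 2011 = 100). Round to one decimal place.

Paasche price index uses current-period quantities as weights.
ΣP(Q2 2011)·Q(Q2 2011) = 383.30×14 + 3759.79×9 + 20271.92×3 = 5366.2 + 33838.11 + 60815.76 = 100020.07
ΣP(Q1 2011)·Q(Q2 2011) = 328.12×14 + 2735.25×9 + 17004.69×3 = 4593.68 + 24617.25 + 51014.07 = 80225
Index = 100020.07 / 80225 × 100 = 124.6744

124.7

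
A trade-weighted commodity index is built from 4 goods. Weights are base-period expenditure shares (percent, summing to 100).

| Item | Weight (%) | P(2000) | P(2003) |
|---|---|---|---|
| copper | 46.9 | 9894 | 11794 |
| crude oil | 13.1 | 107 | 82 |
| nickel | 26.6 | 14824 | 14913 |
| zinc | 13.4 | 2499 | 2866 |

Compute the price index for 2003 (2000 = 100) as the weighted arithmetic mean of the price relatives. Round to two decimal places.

copper: 46.9 × (11794/9894) = 46.9 × 1.192036 = 55.9065
crude oil: 13.1 × (82/107) = 13.1 × 0.766355 = 10.0393
nickel: 26.6 × (14913/14824) = 26.6 × 1.006004 = 26.7597
zinc: 13.4 × (2866/2499) = 13.4 × 1.146859 = 15.3679
Index = Σ wᵢ·(p₁ᵢ/p₀ᵢ) = 55.9065 + 10.0393 + 26.7597 + 15.3679 = 108.0733

108.07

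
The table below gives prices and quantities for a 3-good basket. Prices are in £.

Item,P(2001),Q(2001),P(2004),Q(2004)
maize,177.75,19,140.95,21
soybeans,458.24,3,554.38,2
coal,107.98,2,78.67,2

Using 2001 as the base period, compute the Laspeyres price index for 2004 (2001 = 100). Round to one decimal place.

90.6

Laspeyres price index uses base-period quantities as weights.
ΣP(2004)·Q(2001) = 140.95×19 + 554.38×3 + 78.67×2 = 2678.05 + 1663.14 + 157.34 = 4498.53
ΣP(2001)·Q(2001) = 177.75×19 + 458.24×3 + 107.98×2 = 3377.25 + 1374.72 + 215.96 = 4967.93
Index = 4498.53 / 4967.93 × 100 = 90.5514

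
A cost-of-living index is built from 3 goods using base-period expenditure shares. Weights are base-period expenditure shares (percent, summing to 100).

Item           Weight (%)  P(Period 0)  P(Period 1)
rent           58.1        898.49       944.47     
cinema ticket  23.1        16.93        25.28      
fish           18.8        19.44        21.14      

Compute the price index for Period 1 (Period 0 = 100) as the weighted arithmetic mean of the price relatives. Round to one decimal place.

116.0

rent: 58.1 × (944.47/898.49) = 58.1 × 1.051175 = 61.0733
cinema ticket: 23.1 × (25.28/16.93) = 23.1 × 1.493207 = 34.4931
fish: 18.8 × (21.14/19.44) = 18.8 × 1.087449 = 20.4440
Index = Σ wᵢ·(p₁ᵢ/p₀ᵢ) = 61.0733 + 34.4931 + 20.4440 = 116.0104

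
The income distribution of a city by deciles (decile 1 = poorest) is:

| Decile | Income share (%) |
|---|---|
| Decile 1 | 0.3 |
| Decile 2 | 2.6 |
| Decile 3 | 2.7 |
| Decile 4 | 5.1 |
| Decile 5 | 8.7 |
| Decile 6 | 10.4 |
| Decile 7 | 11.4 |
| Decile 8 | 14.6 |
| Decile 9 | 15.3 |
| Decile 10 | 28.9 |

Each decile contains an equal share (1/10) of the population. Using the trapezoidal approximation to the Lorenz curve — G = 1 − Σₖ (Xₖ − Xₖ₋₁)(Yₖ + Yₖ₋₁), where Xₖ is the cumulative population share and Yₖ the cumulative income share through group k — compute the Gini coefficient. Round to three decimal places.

0.426

Cumulative income shares Yₖ: 0.0030, 0.0290, 0.0560, 0.1070, 0.1940, 0.2980, 0.4120, 0.5580, 0.7110, 1.0000
Σ (Xₖ−Xₖ₋₁)(Yₖ+Yₖ₋₁) = (1/10)(0.0030+0.0000) + (1/10)(0.0290+0.0030) + (1/10)(0.0560+0.0290) + (1/10)(0.1070+0.0560) + (1/10)(0.1940+0.1070) + (1/10)(0.2980+0.1940) + (1/10)(0.4120+0.2980) + (1/10)(0.5580+0.4120) + (1/10)(0.7110+0.5580) + (1/10)(1.0000+0.7110)
  = 0.0003 + 0.0032 + 0.0085 + 0.0163 + 0.0301 + 0.0492 + 0.0710 + 0.0970 + 0.1269 + 0.1711 = 0.5736
G = 1 − 0.5736 = 0.4264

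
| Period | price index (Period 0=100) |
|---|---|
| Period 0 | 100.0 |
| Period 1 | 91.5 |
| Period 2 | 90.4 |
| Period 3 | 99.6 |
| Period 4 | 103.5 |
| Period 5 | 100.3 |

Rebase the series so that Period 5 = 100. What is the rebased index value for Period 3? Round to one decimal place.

99.3

Rebased(Period 3) = 99.6 / 100.3 × 100 = 99.3021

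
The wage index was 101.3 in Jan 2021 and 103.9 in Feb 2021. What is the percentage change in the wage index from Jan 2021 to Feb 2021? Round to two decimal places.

2.57%

Change = (103.9 − 101.3) / 101.3 × 100
       = 2.6 / 101.3 × 100 = 2.5666%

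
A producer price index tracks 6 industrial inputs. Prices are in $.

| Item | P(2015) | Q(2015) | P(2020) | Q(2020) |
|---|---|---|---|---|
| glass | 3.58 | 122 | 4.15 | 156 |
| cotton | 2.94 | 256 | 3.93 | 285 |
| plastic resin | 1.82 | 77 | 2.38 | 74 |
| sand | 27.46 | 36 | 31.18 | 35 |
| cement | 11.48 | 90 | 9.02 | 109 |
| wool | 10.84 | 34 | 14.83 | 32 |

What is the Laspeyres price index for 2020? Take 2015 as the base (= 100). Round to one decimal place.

Laspeyres price index uses base-period quantities as weights.
ΣP(2020)·Q(2015) = 4.15×122 + 3.93×256 + 2.38×77 + 31.18×36 + 9.02×90 + 14.83×34 = 506.3 + 1006.08 + 183.26 + 1122.48 + 811.8 + 504.22 = 4134.14
ΣP(2015)·Q(2015) = 3.58×122 + 2.94×256 + 1.82×77 + 27.46×36 + 11.48×90 + 10.84×34 = 436.76 + 752.64 + 140.14 + 988.56 + 1033.2 + 368.56 = 3719.86
Index = 4134.14 / 3719.86 × 100 = 111.1370

111.1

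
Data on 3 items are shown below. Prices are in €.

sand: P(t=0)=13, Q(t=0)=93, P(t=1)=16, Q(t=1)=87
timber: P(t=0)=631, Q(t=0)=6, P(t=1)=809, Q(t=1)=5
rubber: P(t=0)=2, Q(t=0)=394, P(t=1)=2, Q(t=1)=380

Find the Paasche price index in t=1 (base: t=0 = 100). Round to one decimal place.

122.8

Paasche price index uses current-period quantities as weights.
ΣP(t=1)·Q(t=1) = 16×87 + 809×5 + 2×380 = 1392 + 4045 + 760 = 6197
ΣP(t=0)·Q(t=1) = 13×87 + 631×5 + 2×380 = 1131 + 3155 + 760 = 5046
Index = 6197 / 5046 × 100 = 122.8101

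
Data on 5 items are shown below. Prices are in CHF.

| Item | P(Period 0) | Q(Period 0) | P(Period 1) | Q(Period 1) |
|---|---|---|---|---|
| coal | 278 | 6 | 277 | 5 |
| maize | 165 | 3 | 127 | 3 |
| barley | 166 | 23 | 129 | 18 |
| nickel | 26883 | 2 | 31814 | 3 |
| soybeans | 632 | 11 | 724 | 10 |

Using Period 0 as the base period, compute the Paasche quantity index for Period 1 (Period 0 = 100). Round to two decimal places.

Paasche quantity index uses current-period prices as weights.
ΣP(Period 1)·Q(Period 1) = 277×5 + 127×3 + 129×18 + 31814×3 + 724×10 = 1385 + 381 + 2322 + 95442 + 7240 = 106770
ΣP(Period 1)·Q(Period 0) = 277×6 + 127×3 + 129×23 + 31814×2 + 724×11 = 1662 + 381 + 2967 + 63628 + 7964 = 76602
Index = 106770 / 76602 × 100 = 139.3828

139.38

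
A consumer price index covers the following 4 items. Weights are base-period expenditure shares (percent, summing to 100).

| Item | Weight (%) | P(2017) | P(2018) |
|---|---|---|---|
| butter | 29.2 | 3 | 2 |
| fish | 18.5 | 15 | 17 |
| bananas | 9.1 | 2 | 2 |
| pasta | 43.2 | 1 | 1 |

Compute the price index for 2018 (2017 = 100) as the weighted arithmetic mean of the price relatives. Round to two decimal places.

92.73

butter: 29.2 × (2/3) = 29.2 × 0.666667 = 19.4667
fish: 18.5 × (17/15) = 18.5 × 1.133333 = 20.9667
bananas: 9.1 × (2/2) = 9.1 × 1.000000 = 9.1000
pasta: 43.2 × (1/1) = 43.2 × 1.000000 = 43.2000
Index = Σ wᵢ·(p₁ᵢ/p₀ᵢ) = 19.4667 + 20.9667 + 9.1000 + 43.2000 = 92.7333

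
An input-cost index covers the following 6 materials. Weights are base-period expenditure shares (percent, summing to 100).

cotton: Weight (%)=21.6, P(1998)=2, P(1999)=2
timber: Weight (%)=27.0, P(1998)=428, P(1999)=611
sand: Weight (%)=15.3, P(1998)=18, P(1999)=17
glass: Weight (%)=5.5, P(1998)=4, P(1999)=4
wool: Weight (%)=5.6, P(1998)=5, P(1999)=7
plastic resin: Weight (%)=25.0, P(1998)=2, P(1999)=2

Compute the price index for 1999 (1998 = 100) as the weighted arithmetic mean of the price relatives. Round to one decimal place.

cotton: 21.6 × (2/2) = 21.6 × 1.000000 = 21.6000
timber: 27.0 × (611/428) = 27.0 × 1.427570 = 38.5444
sand: 15.3 × (17/18) = 15.3 × 0.944444 = 14.4500
glass: 5.5 × (4/4) = 5.5 × 1.000000 = 5.5000
wool: 5.6 × (7/5) = 5.6 × 1.400000 = 7.8400
plastic resin: 25.0 × (2/2) = 25.0 × 1.000000 = 25.0000
Index = Σ wᵢ·(p₁ᵢ/p₀ᵢ) = 21.6000 + 38.5444 + 14.4500 + 5.5000 + 7.8400 + 25.0000 = 112.9344

112.9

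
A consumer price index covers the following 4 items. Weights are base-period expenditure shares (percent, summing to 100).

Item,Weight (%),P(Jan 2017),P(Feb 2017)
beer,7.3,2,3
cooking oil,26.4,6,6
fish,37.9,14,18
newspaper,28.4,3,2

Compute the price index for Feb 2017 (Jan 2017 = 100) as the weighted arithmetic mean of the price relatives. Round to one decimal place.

beer: 7.3 × (3/2) = 7.3 × 1.500000 = 10.9500
cooking oil: 26.4 × (6/6) = 26.4 × 1.000000 = 26.4000
fish: 37.9 × (18/14) = 37.9 × 1.285714 = 48.7286
newspaper: 28.4 × (2/3) = 28.4 × 0.666667 = 18.9333
Index = Σ wᵢ·(p₁ᵢ/p₀ᵢ) = 10.9500 + 26.4000 + 48.7286 + 18.9333 = 105.0119

105.0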